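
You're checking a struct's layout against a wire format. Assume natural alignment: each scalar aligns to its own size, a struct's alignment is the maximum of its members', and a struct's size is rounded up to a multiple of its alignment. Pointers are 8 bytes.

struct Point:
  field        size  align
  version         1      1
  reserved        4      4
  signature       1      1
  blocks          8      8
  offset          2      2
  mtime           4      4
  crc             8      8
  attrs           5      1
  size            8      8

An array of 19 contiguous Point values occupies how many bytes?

@0: version [1B, align 1] → 1
+3 pad (align 4)
@4: reserved [4B, align 4] → 8
@8: signature [1B, align 1] → 9
+7 pad (align 8)
@16: blocks [8B, align 8] → 24
@24: offset [2B, align 2] → 26
+2 pad (align 4)
@28: mtime [4B, align 4] → 32
@32: crc [8B, align 8] → 40
@40: attrs [5B, align 1] → 45
+3 pad (align 8)
@48: size [8B, align 8] → 56
size 56, align 8
array of 19: 19 × 56 = 1064

1064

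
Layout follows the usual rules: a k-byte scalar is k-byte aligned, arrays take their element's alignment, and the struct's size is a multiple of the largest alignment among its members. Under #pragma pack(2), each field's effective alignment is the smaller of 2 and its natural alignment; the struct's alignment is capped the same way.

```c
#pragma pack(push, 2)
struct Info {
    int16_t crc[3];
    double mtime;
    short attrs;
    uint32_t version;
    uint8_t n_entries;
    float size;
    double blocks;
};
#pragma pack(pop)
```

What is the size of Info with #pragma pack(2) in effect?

@0: crc [6B, align 2] → 6
@6: mtime [8B, align 2] → 14
@14: attrs [2B, align 2] → 16
@16: version [4B, align 2] → 20
@20: n_entries [1B, align 1] → 21
+1 pad (align 2)
@22: size [4B, align 2] → 26
@26: blocks [8B, align 2] → 34
size 34, align 2

34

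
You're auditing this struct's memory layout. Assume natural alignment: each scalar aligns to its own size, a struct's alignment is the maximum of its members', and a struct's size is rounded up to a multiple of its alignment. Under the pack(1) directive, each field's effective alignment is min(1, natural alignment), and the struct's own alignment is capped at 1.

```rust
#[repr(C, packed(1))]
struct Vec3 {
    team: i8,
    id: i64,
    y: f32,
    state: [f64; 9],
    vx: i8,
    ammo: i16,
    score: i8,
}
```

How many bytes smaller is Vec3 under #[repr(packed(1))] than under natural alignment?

natural layout:
  0..1  team  (1B, 1-aligned)
  1..8  -- padding (7B)
  8..16  id  (8B, 8-aligned)
  16..20  y  (4B, 4-aligned)
  20..24  -- padding (4B)
  24..96  state  (72B, 8-aligned)
  96..97  vx  (1B, 1-aligned)
  97..98  -- padding (1B)
  98..100  ammo  (2B, 2-aligned)
  100..101  score  (1B, 1-aligned)
  101..104  -- tail padding (3B)
  sizeof = 104, alignof = 8
packed(1) layout:
  0..1  team  (1B, 1-aligned)
  1..9  id  (8B, 1-aligned)
  9..13  y  (4B, 1-aligned)
  13..85  state  (72B, 1-aligned)
  85..86  vx  (1B, 1-aligned)
  86..88  ammo  (2B, 1-aligned)
  88..89  score  (1B, 1-aligned)
  sizeof = 89, alignof = 1
104 − 89 = 15

15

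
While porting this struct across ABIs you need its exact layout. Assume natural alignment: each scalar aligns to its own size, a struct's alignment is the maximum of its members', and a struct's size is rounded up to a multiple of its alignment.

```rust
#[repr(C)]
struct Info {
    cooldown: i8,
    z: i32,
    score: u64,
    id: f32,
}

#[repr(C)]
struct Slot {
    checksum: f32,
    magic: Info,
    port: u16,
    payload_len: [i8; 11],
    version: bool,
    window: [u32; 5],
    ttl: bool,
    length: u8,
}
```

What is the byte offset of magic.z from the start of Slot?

12

Info: cooldown at 0 (size 1, align 1) → ends 1; pad 3 to align 4 for z; z at 4 (size 4, align 4) → ends 8; score at 8 (size 8, align 8) → ends 16; id at 16 (size 4, align 4) → ends 20; tail pad 4 to reach multiple of 8; total 24 bytes, alignment 8
checksum at 0 (size 4, align 4) → ends 4
pad 4 to align 8 for magic
magic at 8 (size 24, align 8) → ends 32
within Info: z at 4
8 + 4 = 12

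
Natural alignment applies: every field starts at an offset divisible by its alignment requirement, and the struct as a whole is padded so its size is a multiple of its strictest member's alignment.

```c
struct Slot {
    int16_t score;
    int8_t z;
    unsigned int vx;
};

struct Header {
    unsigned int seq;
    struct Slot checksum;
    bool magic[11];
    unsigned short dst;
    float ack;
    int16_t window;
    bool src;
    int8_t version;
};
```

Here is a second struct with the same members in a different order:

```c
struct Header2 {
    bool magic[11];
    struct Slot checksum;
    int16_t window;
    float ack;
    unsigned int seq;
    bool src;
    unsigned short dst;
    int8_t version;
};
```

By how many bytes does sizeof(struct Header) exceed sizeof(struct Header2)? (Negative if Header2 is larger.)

Slot: 0..2  score  (2B, 2-aligned); 2..3  z  (1B, 1-aligned); 3..4  -- padding (1B); 4..8  vx  (4B, 4-aligned); sizeof = 8, alignof = 4
0..4  seq  (4B, 4-aligned)
4..12  checksum  (8B, 4-aligned)
12..23  magic  (11B, 1-aligned)
23..24  -- padding (1B)
24..26  dst  (2B, 2-aligned)
26..28  -- padding (2B)
28..32  ack  (4B, 4-aligned)
32..34  window  (2B, 2-aligned)
34..35  src  (1B, 1-aligned)
35..36  version  (1B, 1-aligned)
sizeof = 36, alignof = 4
— Header2 —
0..11  magic  (11B, 1-aligned)
11..12  -- padding (1B)
12..20  checksum  (8B, 4-aligned)
20..22  window  (2B, 2-aligned)
22..24  -- padding (2B)
24..28  ack  (4B, 4-aligned)
28..32  seq  (4B, 4-aligned)
32..33  src  (1B, 1-aligned)
33..34  -- padding (1B)
34..36  dst  (2B, 2-aligned)
36..37  version  (1B, 1-aligned)
37..40  -- tail padding (3B)
sizeof = 40, alignof = 4
36 − 40 = -4

-4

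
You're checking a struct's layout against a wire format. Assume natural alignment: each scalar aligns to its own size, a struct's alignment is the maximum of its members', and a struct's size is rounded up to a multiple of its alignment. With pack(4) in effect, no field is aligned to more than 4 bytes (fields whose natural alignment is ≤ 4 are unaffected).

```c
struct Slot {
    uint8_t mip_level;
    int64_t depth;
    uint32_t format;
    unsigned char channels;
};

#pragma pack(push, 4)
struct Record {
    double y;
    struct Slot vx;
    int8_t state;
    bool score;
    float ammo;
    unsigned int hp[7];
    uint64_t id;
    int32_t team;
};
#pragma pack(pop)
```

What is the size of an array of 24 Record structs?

1920

Slot: mip_level at 0 (size 1, align 1) → ends 1; pad 7 to align 8 for depth; depth at 8 (size 8, align 8) → ends 16; format at 16 (size 4, align 4) → ends 20; channels at 20 (size 1, align 1) → ends 21; tail pad 3 to reach multiple of 8; total 24 bytes, alignment 8
y at 0 (size 8, align 4) → ends 8
vx at 8 (size 24, align 4) → ends 32
state at 32 (size 1, align 1) → ends 33
score at 33 (size 1, align 1) → ends 34
pad 2 to align 4 for ammo
ammo at 36 (size 4, align 4) → ends 40
hp at 40 (size 28, align 4) → ends 68
id at 68 (size 8, align 4) → ends 76
team at 76 (size 4, align 4) → ends 80
total 80 bytes, alignment 4
array of 24: 24 × 80 = 1920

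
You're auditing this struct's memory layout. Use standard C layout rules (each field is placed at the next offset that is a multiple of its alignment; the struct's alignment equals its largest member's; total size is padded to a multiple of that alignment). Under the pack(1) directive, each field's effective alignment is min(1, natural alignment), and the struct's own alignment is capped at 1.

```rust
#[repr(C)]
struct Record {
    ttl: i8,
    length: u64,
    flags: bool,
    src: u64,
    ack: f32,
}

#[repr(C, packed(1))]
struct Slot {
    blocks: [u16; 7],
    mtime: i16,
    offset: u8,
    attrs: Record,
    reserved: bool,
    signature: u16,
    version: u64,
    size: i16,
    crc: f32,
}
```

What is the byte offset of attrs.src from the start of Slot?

41

Record: ttl at 0 (size 1, align 1) → ends 1; pad 7 to align 8 for length; length at 8 (size 8, align 8) → ends 16; flags at 16 (size 1, align 1) → ends 17; pad 7 to align 8 for src; src at 24 (size 8, align 8) → ends 32; ack at 32 (size 4, align 4) → ends 36; tail pad 4 to reach multiple of 8; total 40 bytes, alignment 8
blocks at 0 (size 14, align 1) → ends 14
mtime at 14 (size 2, align 1) → ends 16
offset at 16 (size 1, align 1) → ends 17
attrs at 17 (size 40, align 1) → ends 57
within Record: src at 24
17 + 24 = 41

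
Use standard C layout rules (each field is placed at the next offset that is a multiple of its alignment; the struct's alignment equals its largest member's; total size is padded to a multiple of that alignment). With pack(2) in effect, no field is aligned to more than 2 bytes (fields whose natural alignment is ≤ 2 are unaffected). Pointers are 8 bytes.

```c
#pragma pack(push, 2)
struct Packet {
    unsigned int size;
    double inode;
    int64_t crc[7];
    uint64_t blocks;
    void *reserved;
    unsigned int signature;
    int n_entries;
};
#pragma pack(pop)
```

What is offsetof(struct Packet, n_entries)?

0..4  size  (4B, 2-aligned)
4..12  inode  (8B, 2-aligned)
12..68  crc  (56B, 2-aligned)
68..76  blocks  (8B, 2-aligned)
76..84  reserved  (8B, 2-aligned)
84..88  signature  (4B, 2-aligned)
88..92  n_entries  (4B, 2-aligned)

88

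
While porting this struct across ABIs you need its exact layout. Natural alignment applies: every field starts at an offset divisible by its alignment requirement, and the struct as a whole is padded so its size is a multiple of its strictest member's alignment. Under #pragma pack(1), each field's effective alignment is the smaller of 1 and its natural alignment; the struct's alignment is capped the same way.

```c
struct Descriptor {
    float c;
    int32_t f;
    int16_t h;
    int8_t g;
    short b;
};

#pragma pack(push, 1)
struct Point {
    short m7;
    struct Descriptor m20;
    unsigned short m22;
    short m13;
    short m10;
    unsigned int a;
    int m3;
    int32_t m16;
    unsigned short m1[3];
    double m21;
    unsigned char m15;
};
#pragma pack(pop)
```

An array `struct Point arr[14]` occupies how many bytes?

714

Descriptor: 0..4  c  (4B, 4-aligned); 4..8  f  (4B, 4-aligned); 8..10  h  (2B, 2-aligned); 10..11  g  (1B, 1-aligned); 11..12  -- padding (1B); 12..14  b  (2B, 2-aligned); 14..16  -- tail padding (2B); sizeof = 16, alignof = 4
0..2  m7  (2B, 1-aligned)
2..18  m20  (16B, 1-aligned)
18..20  m22  (2B, 1-aligned)
20..22  m13  (2B, 1-aligned)
22..24  m10  (2B, 1-aligned)
24..28  a  (4B, 1-aligned)
28..32  m3  (4B, 1-aligned)
32..36  m16  (4B, 1-aligned)
36..42  m1  (6B, 1-aligned)
42..50  m21  (8B, 1-aligned)
50..51  m15  (1B, 1-aligned)
sizeof = 51, alignof = 1
array of 14: 14 × 51 = 714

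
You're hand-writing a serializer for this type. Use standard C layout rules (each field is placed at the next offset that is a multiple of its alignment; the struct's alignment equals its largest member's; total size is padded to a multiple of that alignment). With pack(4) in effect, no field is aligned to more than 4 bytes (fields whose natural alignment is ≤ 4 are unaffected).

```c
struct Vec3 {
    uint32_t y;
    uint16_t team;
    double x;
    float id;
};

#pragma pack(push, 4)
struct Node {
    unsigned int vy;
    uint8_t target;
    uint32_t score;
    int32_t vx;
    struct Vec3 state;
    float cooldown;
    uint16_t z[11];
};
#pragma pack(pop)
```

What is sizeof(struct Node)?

68 bytes

Vec3: y at 0 (size 4, align 4) → ends 4; team at 4 (size 2, align 2) → ends 6; pad 2 to align 8 for x; x at 8 (size 8, align 8) → ends 16; id at 16 (size 4, align 4) → ends 20; tail pad 4 to reach multiple of 8; total 24 bytes, alignment 8
vy at 0 (size 4, align 4) → ends 4
target at 4 (size 1, align 1) → ends 5
pad 3 to align 4 for score
score at 8 (size 4, align 4) → ends 12
vx at 12 (size 4, align 4) → ends 16
state at 16 (size 24, align 4) → ends 40
cooldown at 40 (size 4, align 4) → ends 44
z at 44 (size 22, align 2) → ends 66
tail pad 2 to reach multiple of 4
total 68 bytes, alignment 4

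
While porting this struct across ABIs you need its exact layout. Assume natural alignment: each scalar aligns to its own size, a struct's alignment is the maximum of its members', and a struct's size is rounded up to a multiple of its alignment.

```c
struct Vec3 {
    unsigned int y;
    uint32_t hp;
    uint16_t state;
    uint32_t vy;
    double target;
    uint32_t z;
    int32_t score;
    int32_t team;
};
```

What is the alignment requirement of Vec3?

8

member alignments: y=4, hp=4, state=2, vy=4, target=8, z=4, score=4, team=4
max = 8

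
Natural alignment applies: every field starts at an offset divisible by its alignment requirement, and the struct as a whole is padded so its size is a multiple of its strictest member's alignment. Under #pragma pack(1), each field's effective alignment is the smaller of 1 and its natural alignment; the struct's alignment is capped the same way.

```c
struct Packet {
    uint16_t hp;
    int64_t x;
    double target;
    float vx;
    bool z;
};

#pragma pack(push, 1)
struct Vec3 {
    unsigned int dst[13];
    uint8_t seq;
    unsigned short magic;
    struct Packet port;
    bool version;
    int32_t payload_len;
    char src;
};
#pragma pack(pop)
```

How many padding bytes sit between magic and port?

Packet: @0: hp [2B, align 2] → 2; +6 pad (align 8); @8: x [8B, align 8] → 16; @16: target [8B, align 8] → 24; @24: vx [4B, align 4] → 28; @28: z [1B, align 1] → 29; +3 tail pad (align 8); size 32, align 8
@0: dst [52B, align 1] → 52
@52: seq [1B, align 1] → 53
@53: magic [2B, align 1] → 55
@55: port [32B, align 1] → 87

0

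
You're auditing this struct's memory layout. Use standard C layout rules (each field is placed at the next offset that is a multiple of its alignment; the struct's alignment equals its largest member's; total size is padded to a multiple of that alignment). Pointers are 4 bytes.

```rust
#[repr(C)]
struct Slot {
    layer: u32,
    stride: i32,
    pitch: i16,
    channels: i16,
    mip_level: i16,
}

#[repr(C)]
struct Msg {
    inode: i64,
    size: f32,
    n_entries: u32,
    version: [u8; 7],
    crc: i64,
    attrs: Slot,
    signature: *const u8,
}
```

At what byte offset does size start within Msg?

Slot: @0: layer [4B, align 4] → 4; @4: stride [4B, align 4] → 8; @8: pitch [2B, align 2] → 10; @10: channels [2B, align 2] → 12; @12: mip_level [2B, align 2] → 14; +2 tail pad (align 4); size 16, align 4
@0: inode [8B, align 8] → 8
@8: size [4B, align 4] → 12

8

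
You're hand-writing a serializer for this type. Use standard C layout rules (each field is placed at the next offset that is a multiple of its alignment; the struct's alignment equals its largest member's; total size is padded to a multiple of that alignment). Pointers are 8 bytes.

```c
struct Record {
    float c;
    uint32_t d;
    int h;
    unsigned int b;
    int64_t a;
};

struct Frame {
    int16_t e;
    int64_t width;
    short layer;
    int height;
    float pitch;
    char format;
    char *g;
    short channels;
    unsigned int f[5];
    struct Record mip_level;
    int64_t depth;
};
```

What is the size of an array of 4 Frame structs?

Record: c at 0 (size 4, align 4) → ends 4; d at 4 (size 4, align 4) → ends 8; h at 8 (size 4, align 4) → ends 12; b at 12 (size 4, align 4) → ends 16; a at 16 (size 8, align 8) → ends 24; total 24 bytes, alignment 8
e at 0 (size 2, align 2) → ends 2
pad 6 to align 8 for width
width at 8 (size 8, align 8) → ends 16
layer at 16 (size 2, align 2) → ends 18
pad 2 to align 4 for height
height at 20 (size 4, align 4) → ends 24
pitch at 24 (size 4, align 4) → ends 28
format at 28 (size 1, align 1) → ends 29
pad 3 to align 8 for g
g at 32 (size 8, align 8) → ends 40
channels at 40 (size 2, align 2) → ends 42
pad 2 to align 4 for f
f at 44 (size 20, align 4) → ends 64
mip_level at 64 (size 24, align 8) → ends 88
depth at 88 (size 8, align 8) → ends 96
total 96 bytes, alignment 8
array of 4: 4 × 96 = 384

384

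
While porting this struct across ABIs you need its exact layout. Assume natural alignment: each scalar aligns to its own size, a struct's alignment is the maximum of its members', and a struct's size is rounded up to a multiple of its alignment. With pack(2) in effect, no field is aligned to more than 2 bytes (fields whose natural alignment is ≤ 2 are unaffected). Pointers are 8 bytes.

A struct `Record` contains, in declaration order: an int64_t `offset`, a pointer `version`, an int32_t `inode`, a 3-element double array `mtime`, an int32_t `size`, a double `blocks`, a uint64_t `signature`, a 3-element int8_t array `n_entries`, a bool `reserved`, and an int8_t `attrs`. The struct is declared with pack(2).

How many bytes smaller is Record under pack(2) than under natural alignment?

natural layout:
  offset at 0 (size 8, align 8) → ends 8
  version at 8 (size 8, align 8) → ends 16
  inode at 16 (size 4, align 4) → ends 20
  pad 4 to align 8 for mtime
  mtime at 24 (size 24, align 8) → ends 48
  size at 48 (size 4, align 4) → ends 52
  pad 4 to align 8 for blocks
  blocks at 56 (size 8, align 8) → ends 64
  signature at 64 (size 8, align 8) → ends 72
  n_entries at 72 (size 3, align 1) → ends 75
  reserved at 75 (size 1, align 1) → ends 76
  attrs at 76 (size 1, align 1) → ends 77
  tail pad 3 to reach multiple of 8
  total 80 bytes, alignment 8
packed(2) layout:
  offset at 0 (size 8, align 2) → ends 8
  version at 8 (size 8, align 2) → ends 16
  inode at 16 (size 4, align 2) → ends 20
  mtime at 20 (size 24, align 2) → ends 44
  size at 44 (size 4, align 2) → ends 48
  blocks at 48 (size 8, align 2) → ends 56
  signature at 56 (size 8, align 2) → ends 64
  n_entries at 64 (size 3, align 1) → ends 67
  reserved at 67 (size 1, align 1) → ends 68
  attrs at 68 (size 1, align 1) → ends 69
  tail pad 1 to reach multiple of 2
  total 70 bytes, alignment 2
80 − 70 = 10

10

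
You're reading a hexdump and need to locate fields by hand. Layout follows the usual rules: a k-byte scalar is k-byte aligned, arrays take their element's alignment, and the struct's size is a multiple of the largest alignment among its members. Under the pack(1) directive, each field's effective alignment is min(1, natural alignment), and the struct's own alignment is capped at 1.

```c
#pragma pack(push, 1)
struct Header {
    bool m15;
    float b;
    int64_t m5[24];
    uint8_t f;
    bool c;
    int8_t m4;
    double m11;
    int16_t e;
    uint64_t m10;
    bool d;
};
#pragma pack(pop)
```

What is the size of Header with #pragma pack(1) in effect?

219

@0: m15 [1B, align 1] → 1
@1: b [4B, align 1] → 5
@5: m5 [192B, align 1] → 197
@197: f [1B, align 1] → 198
@198: c [1B, align 1] → 199
@199: m4 [1B, align 1] → 200
@200: m11 [8B, align 1] → 208
@208: e [2B, align 1] → 210
@210: m10 [8B, align 1] → 218
@218: d [1B, align 1] → 219
size 219, align 1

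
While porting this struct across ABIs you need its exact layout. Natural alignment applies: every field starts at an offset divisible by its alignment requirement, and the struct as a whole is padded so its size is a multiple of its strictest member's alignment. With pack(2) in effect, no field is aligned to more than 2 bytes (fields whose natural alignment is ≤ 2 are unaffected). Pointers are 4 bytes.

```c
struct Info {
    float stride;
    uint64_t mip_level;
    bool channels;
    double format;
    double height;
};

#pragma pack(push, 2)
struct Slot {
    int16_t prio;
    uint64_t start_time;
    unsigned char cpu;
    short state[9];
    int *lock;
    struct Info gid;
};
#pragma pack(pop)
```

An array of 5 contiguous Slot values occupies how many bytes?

370

Info: 0..4  stride  (4B, 4-aligned); 4..8  -- padding (4B); 8..16  mip_level  (8B, 8-aligned); 16..17  channels  (1B, 1-aligned); 17..24  -- padding (7B); 24..32  format  (8B, 8-aligned); 32..40  height  (8B, 8-aligned); sizeof = 40, alignof = 8
0..2  prio  (2B, 2-aligned)
2..10  start_time  (8B, 2-aligned)
10..11  cpu  (1B, 1-aligned)
11..12  -- padding (1B)
12..30  state  (18B, 2-aligned)
30..34  lock  (4B, 2-aligned)
34..74  gid  (40B, 2-aligned)
sizeof = 74, alignof = 2
array of 5: 5 × 74 = 370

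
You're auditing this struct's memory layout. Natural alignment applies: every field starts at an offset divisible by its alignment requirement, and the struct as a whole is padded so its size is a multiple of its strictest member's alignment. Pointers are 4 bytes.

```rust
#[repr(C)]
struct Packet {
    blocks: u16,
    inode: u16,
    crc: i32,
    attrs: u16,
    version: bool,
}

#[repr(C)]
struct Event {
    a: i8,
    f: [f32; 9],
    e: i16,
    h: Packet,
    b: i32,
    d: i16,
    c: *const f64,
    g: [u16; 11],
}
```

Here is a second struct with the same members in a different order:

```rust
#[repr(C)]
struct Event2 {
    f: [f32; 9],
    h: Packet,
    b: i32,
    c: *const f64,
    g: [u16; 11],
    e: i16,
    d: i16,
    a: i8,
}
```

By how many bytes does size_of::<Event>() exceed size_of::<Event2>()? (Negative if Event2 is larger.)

8

Packet: @0: blocks [2B, align 2] → 2; @2: inode [2B, align 2] → 4; @4: crc [4B, align 4] → 8; @8: attrs [2B, align 2] → 10; @10: version [1B, align 1] → 11; +1 tail pad (align 4); size 12, align 4
@0: a [1B, align 1] → 1
+3 pad (align 4)
@4: f [36B, align 4] → 40
@40: e [2B, align 2] → 42
+2 pad (align 4)
@44: h [12B, align 4] → 56
@56: b [4B, align 4] → 60
@60: d [2B, align 2] → 62
+2 pad (align 4)
@64: c [4B, align 4] → 68
@68: g [22B, align 2] → 90
+2 tail pad (align 4)
size 92, align 4
— Event2 —
@0: f [36B, align 4] → 36
@36: h [12B, align 4] → 48
@48: b [4B, align 4] → 52
@52: c [4B, align 4] → 56
@56: g [22B, align 2] → 78
@78: e [2B, align 2] → 80
@80: d [2B, align 2] → 82
@82: a [1B, align 1] → 83
+1 tail pad (align 4)
size 84, align 4
92 − 84 = 8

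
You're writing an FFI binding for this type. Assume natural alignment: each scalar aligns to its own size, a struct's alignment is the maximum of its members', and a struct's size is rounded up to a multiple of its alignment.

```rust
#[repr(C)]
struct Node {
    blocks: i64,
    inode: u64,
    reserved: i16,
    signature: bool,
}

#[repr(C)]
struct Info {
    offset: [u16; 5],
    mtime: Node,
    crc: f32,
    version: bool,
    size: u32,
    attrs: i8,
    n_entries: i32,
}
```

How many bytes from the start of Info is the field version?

44

Node: 0..8  blocks  (8B, 8-aligned); 8..16  inode  (8B, 8-aligned); 16..18  reserved  (2B, 2-aligned); 18..19  signature  (1B, 1-aligned); 19..24  -- tail padding (5B); sizeof = 24, alignof = 8
0..10  offset  (10B, 2-aligned)
10..16  -- padding (6B)
16..40  mtime  (24B, 8-aligned)
40..44  crc  (4B, 4-aligned)
44..45  version  (1B, 1-aligned)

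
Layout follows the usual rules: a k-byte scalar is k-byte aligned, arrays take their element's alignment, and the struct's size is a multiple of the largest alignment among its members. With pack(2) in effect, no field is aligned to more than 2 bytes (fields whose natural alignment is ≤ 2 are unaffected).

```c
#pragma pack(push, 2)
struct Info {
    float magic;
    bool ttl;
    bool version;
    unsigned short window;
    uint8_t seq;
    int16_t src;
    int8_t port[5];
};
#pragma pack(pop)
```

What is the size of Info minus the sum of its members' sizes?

0..4  magic  (4B, 2-aligned)
4..5  ttl  (1B, 1-aligned)
5..6  version  (1B, 1-aligned)
6..8  window  (2B, 2-aligned)
8..9  seq  (1B, 1-aligned)
9..10  -- padding (1B)
10..12  src  (2B, 2-aligned)
12..17  port  (5B, 1-aligned)
17..18  -- tail padding (1B)
sizeof = 18, alignof = 2
data bytes 16, size 18 → padding 2

2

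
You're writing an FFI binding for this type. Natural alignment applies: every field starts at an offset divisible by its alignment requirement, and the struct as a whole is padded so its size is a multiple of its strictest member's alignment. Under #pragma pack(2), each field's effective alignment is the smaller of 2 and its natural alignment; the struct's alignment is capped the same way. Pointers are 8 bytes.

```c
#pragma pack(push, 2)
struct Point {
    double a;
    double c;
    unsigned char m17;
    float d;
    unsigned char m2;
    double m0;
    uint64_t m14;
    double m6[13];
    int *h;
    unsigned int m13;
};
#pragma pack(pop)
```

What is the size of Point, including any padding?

0..8  a  (8B, 2-aligned)
8..16  c  (8B, 2-aligned)
16..17  m17  (1B, 1-aligned)
17..18  -- padding (1B)
18..22  d  (4B, 2-aligned)
22..23  m2  (1B, 1-aligned)
23..24  -- padding (1B)
24..32  m0  (8B, 2-aligned)
32..40  m14  (8B, 2-aligned)
40..144  m6  (104B, 2-aligned)
144..152  h  (8B, 2-aligned)
152..156  m13  (4B, 2-aligned)
sizeof = 156, alignof = 2

156 bytes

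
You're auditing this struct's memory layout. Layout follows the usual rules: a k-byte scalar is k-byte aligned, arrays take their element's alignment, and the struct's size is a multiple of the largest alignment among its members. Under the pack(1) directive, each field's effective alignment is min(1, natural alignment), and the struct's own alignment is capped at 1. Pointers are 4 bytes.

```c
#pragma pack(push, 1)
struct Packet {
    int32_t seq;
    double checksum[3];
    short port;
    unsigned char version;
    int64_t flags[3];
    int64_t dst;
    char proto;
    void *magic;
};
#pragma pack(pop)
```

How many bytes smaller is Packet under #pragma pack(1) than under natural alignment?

12

natural layout:
  seq at 0 (size 4, align 4) → ends 4
  pad 4 to align 8 for checksum
  checksum at 8 (size 24, align 8) → ends 32
  port at 32 (size 2, align 2) → ends 34
  version at 34 (size 1, align 1) → ends 35
  pad 5 to align 8 for flags
  flags at 40 (size 24, align 8) → ends 64
  dst at 64 (size 8, align 8) → ends 72
  proto at 72 (size 1, align 1) → ends 73
  pad 3 to align 4 for magic
  magic at 76 (size 4, align 4) → ends 80
  total 80 bytes, alignment 8
packed(1) layout:
  seq at 0 (size 4, align 1) → ends 4
  checksum at 4 (size 24, align 1) → ends 28
  port at 28 (size 2, align 1) → ends 30
  version at 30 (size 1, align 1) → ends 31
  flags at 31 (size 24, align 1) → ends 55
  dst at 55 (size 8, align 1) → ends 63
  proto at 63 (size 1, align 1) → ends 64
  magic at 64 (size 4, align 1) → ends 68
  total 68 bytes, alignment 1
80 − 68 = 12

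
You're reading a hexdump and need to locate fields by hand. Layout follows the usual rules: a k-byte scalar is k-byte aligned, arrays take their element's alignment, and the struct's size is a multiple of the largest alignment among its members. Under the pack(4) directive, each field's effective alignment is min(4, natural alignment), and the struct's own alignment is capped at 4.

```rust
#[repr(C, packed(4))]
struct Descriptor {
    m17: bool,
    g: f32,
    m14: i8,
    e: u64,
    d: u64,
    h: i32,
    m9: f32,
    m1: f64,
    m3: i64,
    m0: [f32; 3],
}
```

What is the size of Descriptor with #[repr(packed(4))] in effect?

64

m17 at 0 (size 1, align 1) → ends 1
pad 3 to align 4 for g
g at 4 (size 4, align 4) → ends 8
m14 at 8 (size 1, align 1) → ends 9
pad 3 to align 4 for e
e at 12 (size 8, align 4) → ends 20
d at 20 (size 8, align 4) → ends 28
h at 28 (size 4, align 4) → ends 32
m9 at 32 (size 4, align 4) → ends 36
m1 at 36 (size 8, align 4) → ends 44
m3 at 44 (size 8, align 4) → ends 52
m0 at 52 (size 12, align 4) → ends 64
total 64 bytes, alignment 4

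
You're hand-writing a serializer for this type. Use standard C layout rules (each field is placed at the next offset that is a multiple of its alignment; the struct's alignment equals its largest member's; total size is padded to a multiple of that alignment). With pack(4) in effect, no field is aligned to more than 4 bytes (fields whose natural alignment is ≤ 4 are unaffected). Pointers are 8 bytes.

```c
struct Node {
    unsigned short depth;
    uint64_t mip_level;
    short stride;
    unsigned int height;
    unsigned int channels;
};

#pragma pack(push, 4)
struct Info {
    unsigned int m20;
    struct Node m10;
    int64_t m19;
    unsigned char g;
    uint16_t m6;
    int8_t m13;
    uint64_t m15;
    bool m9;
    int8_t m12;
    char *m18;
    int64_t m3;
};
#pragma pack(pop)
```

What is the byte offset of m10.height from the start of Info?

24

Node: 0..2  depth  (2B, 2-aligned); 2..8  -- padding (6B); 8..16  mip_level  (8B, 8-aligned); 16..18  stride  (2B, 2-aligned); 18..20  -- padding (2B); 20..24  height  (4B, 4-aligned); 24..28  channels  (4B, 4-aligned); 28..32  -- tail padding (4B); sizeof = 32, alignof = 8
0..4  m20  (4B, 4-aligned)
4..36  m10  (32B, 4-aligned)
within Node: height at 20
4 + 20 = 24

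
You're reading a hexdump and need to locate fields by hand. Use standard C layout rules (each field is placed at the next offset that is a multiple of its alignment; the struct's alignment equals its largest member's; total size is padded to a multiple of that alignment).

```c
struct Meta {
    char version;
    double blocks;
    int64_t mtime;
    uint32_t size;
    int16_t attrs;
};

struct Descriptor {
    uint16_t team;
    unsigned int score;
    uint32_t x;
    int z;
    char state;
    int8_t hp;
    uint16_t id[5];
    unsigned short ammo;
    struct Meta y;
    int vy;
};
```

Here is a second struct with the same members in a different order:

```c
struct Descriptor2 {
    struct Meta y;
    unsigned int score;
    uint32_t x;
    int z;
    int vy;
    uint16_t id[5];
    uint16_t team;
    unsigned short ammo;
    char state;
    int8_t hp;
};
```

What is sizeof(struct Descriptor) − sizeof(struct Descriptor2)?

Meta: version at 0 (size 1, align 1) → ends 1; pad 7 to align 8 for blocks; blocks at 8 (size 8, align 8) → ends 16; mtime at 16 (size 8, align 8) → ends 24; size at 24 (size 4, align 4) → ends 28; attrs at 28 (size 2, align 2) → ends 30; tail pad 2 to reach multiple of 8; total 32 bytes, alignment 8
team at 0 (size 2, align 2) → ends 2
pad 2 to align 4 for score
score at 4 (size 4, align 4) → ends 8
x at 8 (size 4, align 4) → ends 12
z at 12 (size 4, align 4) → ends 16
state at 16 (size 1, align 1) → ends 17
hp at 17 (size 1, align 1) → ends 18
id at 18 (size 10, align 2) → ends 28
ammo at 28 (size 2, align 2) → ends 30
pad 2 to align 8 for y
y at 32 (size 32, align 8) → ends 64
vy at 64 (size 4, align 4) → ends 68
tail pad 4 to reach multiple of 8
total 72 bytes, alignment 8
— Descriptor2 —
y at 0 (size 32, align 8) → ends 32
score at 32 (size 4, align 4) → ends 36
x at 36 (size 4, align 4) → ends 40
z at 40 (size 4, align 4) → ends 44
vy at 44 (size 4, align 4) → ends 48
id at 48 (size 10, align 2) → ends 58
team at 58 (size 2, align 2) → ends 60
ammo at 60 (size 2, align 2) → ends 62
state at 62 (size 1, align 1) → ends 63
hp at 63 (size 1, align 1) → ends 64
total 64 bytes, alignment 8
72 − 64 = 8

8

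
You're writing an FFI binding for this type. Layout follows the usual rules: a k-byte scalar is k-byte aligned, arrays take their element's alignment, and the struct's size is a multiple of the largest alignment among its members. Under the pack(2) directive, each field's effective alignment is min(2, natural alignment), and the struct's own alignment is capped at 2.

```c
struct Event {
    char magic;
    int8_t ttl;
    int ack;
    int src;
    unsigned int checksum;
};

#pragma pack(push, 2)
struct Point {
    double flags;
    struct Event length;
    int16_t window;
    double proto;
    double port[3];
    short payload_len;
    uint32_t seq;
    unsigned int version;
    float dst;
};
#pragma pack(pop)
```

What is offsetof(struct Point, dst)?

68

Event: @0: magic [1B, align 1] → 1; @1: ttl [1B, align 1] → 2; +2 pad (align 4); @4: ack [4B, align 4] → 8; @8: src [4B, align 4] → 12; @12: checksum [4B, align 4] → 16; size 16, align 4
@0: flags [8B, align 2] → 8
@8: length [16B, align 2] → 24
@24: window [2B, align 2] → 26
@26: proto [8B, align 2] → 34
@34: port [24B, align 2] → 58
@58: payload_len [2B, align 2] → 60
@60: seq [4B, align 2] → 64
@64: version [4B, align 2] → 68
@68: dst [4B, align 2] → 72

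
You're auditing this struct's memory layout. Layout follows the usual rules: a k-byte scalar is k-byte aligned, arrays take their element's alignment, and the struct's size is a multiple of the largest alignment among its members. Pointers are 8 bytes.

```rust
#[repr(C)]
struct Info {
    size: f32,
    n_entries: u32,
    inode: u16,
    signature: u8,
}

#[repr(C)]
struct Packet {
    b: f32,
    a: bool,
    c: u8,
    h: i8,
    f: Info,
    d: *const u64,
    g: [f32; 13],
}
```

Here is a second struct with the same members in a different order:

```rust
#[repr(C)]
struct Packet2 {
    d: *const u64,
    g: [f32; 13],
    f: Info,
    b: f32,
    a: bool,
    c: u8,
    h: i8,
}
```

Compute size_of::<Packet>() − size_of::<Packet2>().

Info: size at 0 (size 4, align 4) → ends 4; n_entries at 4 (size 4, align 4) → ends 8; inode at 8 (size 2, align 2) → ends 10; signature at 10 (size 1, align 1) → ends 11; tail pad 1 to reach multiple of 4; total 12 bytes, alignment 4
b at 0 (size 4, align 4) → ends 4
a at 4 (size 1, align 1) → ends 5
c at 5 (size 1, align 1) → ends 6
h at 6 (size 1, align 1) → ends 7
pad 1 to align 4 for f
f at 8 (size 12, align 4) → ends 20
pad 4 to align 8 for d
d at 24 (size 8, align 8) → ends 32
g at 32 (size 52, align 4) → ends 84
tail pad 4 to reach multiple of 8
total 88 bytes, alignment 8
— Packet2 —
d at 0 (size 8, align 8) → ends 8
g at 8 (size 52, align 4) → ends 60
f at 60 (size 12, align 4) → ends 72
b at 72 (size 4, align 4) → ends 76
a at 76 (size 1, align 1) → ends 77
c at 77 (size 1, align 1) → ends 78
h at 78 (size 1, align 1) → ends 79
tail pad 1 to reach multiple of 8
total 80 bytes, alignment 8
88 − 80 = 8

8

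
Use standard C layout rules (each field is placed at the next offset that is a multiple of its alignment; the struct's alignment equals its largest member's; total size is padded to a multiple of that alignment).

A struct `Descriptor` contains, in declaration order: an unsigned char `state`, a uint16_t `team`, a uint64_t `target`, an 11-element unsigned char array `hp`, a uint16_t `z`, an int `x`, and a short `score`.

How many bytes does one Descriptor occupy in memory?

0..1  state  (1B, 1-aligned)
1..2  -- padding (1B)
2..4  team  (2B, 2-aligned)
4..8  -- padding (4B)
8..16  target  (8B, 8-aligned)
16..27  hp  (11B, 1-aligned)
27..28  -- padding (1B)
28..30  z  (2B, 2-aligned)
30..32  -- padding (2B)
32..36  x  (4B, 4-aligned)
36..38  score  (2B, 2-aligned)
38..40  -- tail padding (2B)
sizeof = 40, alignof = 8

40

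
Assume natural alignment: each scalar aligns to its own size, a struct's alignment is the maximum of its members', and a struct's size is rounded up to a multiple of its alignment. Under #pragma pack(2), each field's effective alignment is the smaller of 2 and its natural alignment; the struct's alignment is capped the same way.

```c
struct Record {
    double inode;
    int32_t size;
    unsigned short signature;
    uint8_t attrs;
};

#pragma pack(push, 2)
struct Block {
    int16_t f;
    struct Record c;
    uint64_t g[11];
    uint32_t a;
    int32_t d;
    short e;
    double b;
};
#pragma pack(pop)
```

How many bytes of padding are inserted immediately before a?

0

Record: @0: inode [8B, align 8] → 8; @8: size [4B, align 4] → 12; @12: signature [2B, align 2] → 14; @14: attrs [1B, align 1] → 15; +1 tail pad (align 8); size 16, align 8
@0: f [2B, align 2] → 2
@2: c [16B, align 2] → 18
@18: g [88B, align 2] → 106
@106: a [4B, align 2] → 110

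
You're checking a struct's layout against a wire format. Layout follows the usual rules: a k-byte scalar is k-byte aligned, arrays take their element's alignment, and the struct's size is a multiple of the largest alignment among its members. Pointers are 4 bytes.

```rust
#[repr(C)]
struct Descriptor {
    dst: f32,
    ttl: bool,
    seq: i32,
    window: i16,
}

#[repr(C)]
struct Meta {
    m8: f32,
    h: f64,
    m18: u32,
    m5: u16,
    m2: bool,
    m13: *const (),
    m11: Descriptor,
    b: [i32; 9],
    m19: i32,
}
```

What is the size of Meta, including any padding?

88

Descriptor: 0..4  dst  (4B, 4-aligned); 4..5  ttl  (1B, 1-aligned); 5..8  -- padding (3B); 8..12  seq  (4B, 4-aligned); 12..14  window  (2B, 2-aligned); 14..16  -- tail padding (2B); sizeof = 16, alignof = 4
0..4  m8  (4B, 4-aligned)
4..8  -- padding (4B)
8..16  h  (8B, 8-aligned)
16..20  m18  (4B, 4-aligned)
20..22  m5  (2B, 2-aligned)
22..23  m2  (1B, 1-aligned)
23..24  -- padding (1B)
24..28  m13  (4B, 4-aligned)
28..44  m11  (16B, 4-aligned)
44..80  b  (36B, 4-aligned)
80..84  m19  (4B, 4-aligned)
84..88  -- tail padding (4B)
sizeof = 88, alignof = 8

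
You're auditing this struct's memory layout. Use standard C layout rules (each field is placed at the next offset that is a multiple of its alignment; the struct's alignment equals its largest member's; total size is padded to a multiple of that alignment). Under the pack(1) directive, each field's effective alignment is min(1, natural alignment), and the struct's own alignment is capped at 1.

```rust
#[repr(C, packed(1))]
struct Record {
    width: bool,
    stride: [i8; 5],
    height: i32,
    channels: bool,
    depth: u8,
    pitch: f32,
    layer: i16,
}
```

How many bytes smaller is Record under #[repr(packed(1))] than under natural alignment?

6

natural layout:
  0..1  width  (1B, 1-aligned)
  1..6  stride  (5B, 1-aligned)
  6..8  -- padding (2B)
  8..12  height  (4B, 4-aligned)
  12..13  channels  (1B, 1-aligned)
  13..14  depth  (1B, 1-aligned)
  14..16  -- padding (2B)
  16..20  pitch  (4B, 4-aligned)
  20..22  layer  (2B, 2-aligned)
  22..24  -- tail padding (2B)
  sizeof = 24, alignof = 4
packed(1) layout:
  0..1  width  (1B, 1-aligned)
  1..6  stride  (5B, 1-aligned)
  6..10  height  (4B, 1-aligned)
  10..11  channels  (1B, 1-aligned)
  11..12  depth  (1B, 1-aligned)
  12..16  pitch  (4B, 1-aligned)
  16..18  layer  (2B, 1-aligned)
  sizeof = 18, alignof = 1
24 − 18 = 6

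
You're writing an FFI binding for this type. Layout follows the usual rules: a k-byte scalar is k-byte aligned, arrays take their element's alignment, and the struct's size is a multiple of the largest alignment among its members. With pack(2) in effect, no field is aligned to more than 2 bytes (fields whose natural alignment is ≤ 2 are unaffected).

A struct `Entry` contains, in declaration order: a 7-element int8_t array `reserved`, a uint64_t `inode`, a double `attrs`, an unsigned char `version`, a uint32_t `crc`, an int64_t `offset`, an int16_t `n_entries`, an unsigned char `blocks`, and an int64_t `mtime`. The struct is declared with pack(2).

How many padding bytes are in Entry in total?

@0: reserved [7B, align 1] → 7
+1 pad (align 2)
@8: inode [8B, align 2] → 16
@16: attrs [8B, align 2] → 24
@24: version [1B, align 1] → 25
+1 pad (align 2)
@26: crc [4B, align 2] → 30
@30: offset [8B, align 2] → 38
@38: n_entries [2B, align 2] → 40
@40: blocks [1B, align 1] → 41
+1 pad (align 2)
@42: mtime [8B, align 2] → 50
size 50, align 2
data bytes 47, size 50 → padding 3

3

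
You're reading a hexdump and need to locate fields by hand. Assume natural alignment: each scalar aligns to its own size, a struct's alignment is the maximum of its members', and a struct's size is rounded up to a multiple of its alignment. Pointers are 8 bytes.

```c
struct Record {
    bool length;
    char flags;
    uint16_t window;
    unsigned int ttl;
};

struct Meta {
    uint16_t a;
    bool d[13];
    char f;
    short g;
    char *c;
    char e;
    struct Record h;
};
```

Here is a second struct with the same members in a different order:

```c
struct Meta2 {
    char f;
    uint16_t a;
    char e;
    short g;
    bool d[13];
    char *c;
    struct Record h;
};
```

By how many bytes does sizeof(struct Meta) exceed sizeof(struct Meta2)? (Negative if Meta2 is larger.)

Record: length at 0 (size 1, align 1) → ends 1; flags at 1 (size 1, align 1) → ends 2; window at 2 (size 2, align 2) → ends 4; ttl at 4 (size 4, align 4) → ends 8; total 8 bytes, alignment 4
a at 0 (size 2, align 2) → ends 2
d at 2 (size 13, align 1) → ends 15
f at 15 (size 1, align 1) → ends 16
g at 16 (size 2, align 2) → ends 18
pad 6 to align 8 for c
c at 24 (size 8, align 8) → ends 32
e at 32 (size 1, align 1) → ends 33
pad 3 to align 4 for h
h at 36 (size 8, align 4) → ends 44
tail pad 4 to reach multiple of 8
total 48 bytes, alignment 8
— Meta2 —
f at 0 (size 1, align 1) → ends 1
pad 1 to align 2 for a
a at 2 (size 2, align 2) → ends 4
e at 4 (size 1, align 1) → ends 5
pad 1 to align 2 for g
g at 6 (size 2, align 2) → ends 8
d at 8 (size 13, align 1) → ends 21
pad 3 to align 8 for c
c at 24 (size 8, align 8) → ends 32
h at 32 (size 8, align 4) → ends 40
total 40 bytes, alignment 8
48 − 40 = 8

8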